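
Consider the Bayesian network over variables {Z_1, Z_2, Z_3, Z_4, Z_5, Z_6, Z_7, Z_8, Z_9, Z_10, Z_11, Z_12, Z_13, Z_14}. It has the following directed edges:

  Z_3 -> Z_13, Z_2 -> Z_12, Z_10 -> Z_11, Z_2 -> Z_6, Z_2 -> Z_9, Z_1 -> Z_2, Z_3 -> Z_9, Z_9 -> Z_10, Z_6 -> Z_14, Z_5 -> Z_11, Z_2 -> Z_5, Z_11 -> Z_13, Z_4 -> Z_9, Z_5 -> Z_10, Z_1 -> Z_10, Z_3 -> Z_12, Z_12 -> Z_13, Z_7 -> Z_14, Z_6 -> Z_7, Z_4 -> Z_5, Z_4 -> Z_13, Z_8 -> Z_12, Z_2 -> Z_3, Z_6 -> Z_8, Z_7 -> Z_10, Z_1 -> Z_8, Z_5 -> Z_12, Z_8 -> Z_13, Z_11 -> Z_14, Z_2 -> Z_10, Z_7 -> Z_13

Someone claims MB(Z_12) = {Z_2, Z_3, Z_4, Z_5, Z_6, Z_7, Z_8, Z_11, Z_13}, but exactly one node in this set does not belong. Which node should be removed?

Z_6

The Markov blanket of a node is its parents, its children, and the other parents of its children.
Z_12 has child Z_13.
Pa(Z_12) = {Z_2, Z_3, Z_5, Z_8}.
Other parents of Z_12's children:
  Z_13: Z_3, Z_4, Z_7, Z_8, Z_11
MB(Z_12) = {Z_2, Z_3, Z_4, Z_5, Z_7, Z_8, Z_11, Z_13}.
Z_6 is neither a parent, child, nor co-parent of Z_12, so it does not belong.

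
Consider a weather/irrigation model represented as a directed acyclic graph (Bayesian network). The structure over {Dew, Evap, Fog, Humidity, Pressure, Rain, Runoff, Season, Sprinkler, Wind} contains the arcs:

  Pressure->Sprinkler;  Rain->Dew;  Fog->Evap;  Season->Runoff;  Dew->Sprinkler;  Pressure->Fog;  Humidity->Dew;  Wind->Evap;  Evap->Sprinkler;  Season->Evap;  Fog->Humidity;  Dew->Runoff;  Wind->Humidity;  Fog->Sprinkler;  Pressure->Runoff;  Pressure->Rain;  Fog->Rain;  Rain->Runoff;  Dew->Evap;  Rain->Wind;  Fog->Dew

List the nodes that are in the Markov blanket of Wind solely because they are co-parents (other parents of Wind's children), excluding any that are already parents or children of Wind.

{Dew, Fog, Season}

Children of Wind: Evap, Humidity.
  Humidity also has parent Fog.
  Evap also has parents Dew, Fog, Season.
Excluding nodes already adjacent to Wind (Evap, Humidity, Rain), the co-parent-only contribution is {Dew, Fog, Season}.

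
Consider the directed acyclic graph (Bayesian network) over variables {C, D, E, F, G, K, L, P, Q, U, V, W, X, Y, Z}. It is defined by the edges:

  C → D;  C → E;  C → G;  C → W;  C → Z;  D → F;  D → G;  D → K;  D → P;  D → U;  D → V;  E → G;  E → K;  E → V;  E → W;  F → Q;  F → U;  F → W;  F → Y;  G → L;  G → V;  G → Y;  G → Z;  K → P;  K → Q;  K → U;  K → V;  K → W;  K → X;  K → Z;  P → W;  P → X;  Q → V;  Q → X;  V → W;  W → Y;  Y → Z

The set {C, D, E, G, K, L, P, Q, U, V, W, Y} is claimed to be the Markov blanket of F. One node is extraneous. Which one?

L

By definition, MB(F) is built from F's parents, F's children, and the co-parents of F.
F has parent D.
F's children: Q, U, W, Y.
Co-parents of F (other parents of its children):
  parents(Q) \ {F} = {K}.
  U's other parents are D, K.
  W also has parents C, E, K, P, V.
  Y also has parents G, W.
MB(F) = {C, D, E, G, K, P, Q, U, V, W, Y}.
L is neither a parent, child, nor co-parent of F, so it does not belong.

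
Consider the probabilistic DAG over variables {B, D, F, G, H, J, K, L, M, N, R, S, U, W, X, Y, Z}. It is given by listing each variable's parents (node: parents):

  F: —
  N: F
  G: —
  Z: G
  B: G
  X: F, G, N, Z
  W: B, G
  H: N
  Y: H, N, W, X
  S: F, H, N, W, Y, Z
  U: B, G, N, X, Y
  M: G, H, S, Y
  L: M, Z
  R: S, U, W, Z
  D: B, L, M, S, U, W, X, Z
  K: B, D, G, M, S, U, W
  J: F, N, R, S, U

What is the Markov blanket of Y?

Pa(Y) = {H, N, W, X}.
Y has children M, S, U.
Parents of each child, excluding Y:
  S: F, H, N, W, Z
  U: B, G, N, X
  M: G, H, S
Taking the union gives {B, F, G, H, M, N, S, U, W, X, Z}.

{B, F, G, H, M, N, S, U, W, X, Z}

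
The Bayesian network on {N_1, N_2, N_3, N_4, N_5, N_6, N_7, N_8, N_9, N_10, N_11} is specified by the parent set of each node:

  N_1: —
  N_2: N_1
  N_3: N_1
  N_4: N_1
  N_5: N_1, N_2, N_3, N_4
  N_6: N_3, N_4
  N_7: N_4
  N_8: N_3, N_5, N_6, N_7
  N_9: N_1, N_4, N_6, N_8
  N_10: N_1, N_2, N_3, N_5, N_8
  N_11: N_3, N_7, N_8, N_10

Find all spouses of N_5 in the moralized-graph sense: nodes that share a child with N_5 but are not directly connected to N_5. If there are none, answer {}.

Children of N_5: N_8, N_10.
  N_8: N_3, N_6, N_7
  N_10: N_1, N_2, N_3, N_8
Excluding nodes already adjacent to N_5 (N_1, N_2, N_3, N_4, N_8, N_10), the co-parent-only contribution is {N_6, N_7}.

{N_6, N_7}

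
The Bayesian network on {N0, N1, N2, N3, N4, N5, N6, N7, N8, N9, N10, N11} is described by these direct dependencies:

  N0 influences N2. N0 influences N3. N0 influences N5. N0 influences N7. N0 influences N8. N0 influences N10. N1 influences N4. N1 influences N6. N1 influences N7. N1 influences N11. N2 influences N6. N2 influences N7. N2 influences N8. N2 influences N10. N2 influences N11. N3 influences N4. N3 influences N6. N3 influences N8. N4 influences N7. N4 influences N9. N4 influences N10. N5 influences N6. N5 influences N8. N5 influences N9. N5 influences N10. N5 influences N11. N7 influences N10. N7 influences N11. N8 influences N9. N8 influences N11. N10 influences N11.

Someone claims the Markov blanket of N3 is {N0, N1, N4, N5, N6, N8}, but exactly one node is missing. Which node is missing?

N2

Recall MB(v) = parents ∪ children ∪ spouses, where spouses are the other parents of v's children.
N3's parents: N0.
N3's children: N4, N6, N8.
Parents of each child, excluding N3:
  N4: N1
  N6: N1, N2, N5
  N8: N0, N2, N5
MB(N3) = {N0, N1, N2, N4, N5, N6, N8}.
Comparing with the claimed set, N2 is missing.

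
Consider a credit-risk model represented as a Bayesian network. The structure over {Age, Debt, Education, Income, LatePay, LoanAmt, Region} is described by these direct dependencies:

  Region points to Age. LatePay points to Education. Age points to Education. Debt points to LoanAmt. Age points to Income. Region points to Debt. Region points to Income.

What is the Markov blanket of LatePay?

By definition, MB(LatePay) is built from LatePay's parents, LatePay's children, and the co-parents of LatePay.
Pa(LatePay) = {}.
Ch(LatePay) = {Education}.
Co-parents of LatePay (other parents of its children):
  Education: Age
Taking the union gives {Age, Education}.

{Age, Education}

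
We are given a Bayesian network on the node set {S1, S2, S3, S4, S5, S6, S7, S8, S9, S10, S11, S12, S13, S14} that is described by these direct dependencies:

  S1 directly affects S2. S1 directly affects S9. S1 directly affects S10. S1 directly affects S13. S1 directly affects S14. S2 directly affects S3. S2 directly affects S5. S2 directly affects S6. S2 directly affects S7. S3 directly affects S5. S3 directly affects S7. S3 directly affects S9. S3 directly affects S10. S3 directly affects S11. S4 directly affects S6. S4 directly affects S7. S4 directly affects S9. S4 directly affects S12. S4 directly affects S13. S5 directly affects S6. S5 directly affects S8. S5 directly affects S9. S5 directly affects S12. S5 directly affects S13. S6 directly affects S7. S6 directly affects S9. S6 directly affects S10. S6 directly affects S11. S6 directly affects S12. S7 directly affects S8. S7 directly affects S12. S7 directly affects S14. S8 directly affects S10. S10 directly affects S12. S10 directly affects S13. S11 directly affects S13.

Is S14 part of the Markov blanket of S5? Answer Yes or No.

The Markov blanket of a node is its parents, its children, and the other parents of its children.
Pa(S5) = {S2, S3}.
S5's children: S6, S8, S9, S12, S13.
For each child, the remaining parents (spouses of S5):
  parents(S6) \ {S5} = {S2, S4}.
  S8's other parent is S7.
  S9 also has parents S1, S3, S4, S6.
  S12 also has parents S4, S6, S7, S10.
  parents(S13) \ {S5} = {S1, S4, S10, S11}.
MB(S5) = {S1, S2, S3, S4, S6, S7, S8, S9, S10, S11, S12, S13}; S14 is not in this set.

No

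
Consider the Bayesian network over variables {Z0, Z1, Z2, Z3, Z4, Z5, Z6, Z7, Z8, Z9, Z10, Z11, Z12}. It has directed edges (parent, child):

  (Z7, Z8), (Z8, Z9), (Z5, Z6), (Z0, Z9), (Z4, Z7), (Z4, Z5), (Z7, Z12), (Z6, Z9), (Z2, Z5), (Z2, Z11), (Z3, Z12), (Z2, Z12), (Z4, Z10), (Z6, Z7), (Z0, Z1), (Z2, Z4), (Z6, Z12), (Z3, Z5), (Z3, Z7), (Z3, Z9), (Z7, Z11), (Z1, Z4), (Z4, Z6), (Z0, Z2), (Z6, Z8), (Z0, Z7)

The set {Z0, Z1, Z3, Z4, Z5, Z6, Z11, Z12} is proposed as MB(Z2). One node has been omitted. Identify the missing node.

Pa(Z2) = {Z0}.
Z2 has children Z4, Z5, Z11, Z12.
For each child, the remaining parents (spouses of Z2):
  Z4: Z1
  Z5: Z3, Z4
  Z11: Z7
  Z12: Z3, Z6, Z7
MB(Z2) = {Z0, Z1, Z3, Z4, Z5, Z6, Z7, Z11, Z12}.
Comparing with the claimed set, Z7 is missing.

Z7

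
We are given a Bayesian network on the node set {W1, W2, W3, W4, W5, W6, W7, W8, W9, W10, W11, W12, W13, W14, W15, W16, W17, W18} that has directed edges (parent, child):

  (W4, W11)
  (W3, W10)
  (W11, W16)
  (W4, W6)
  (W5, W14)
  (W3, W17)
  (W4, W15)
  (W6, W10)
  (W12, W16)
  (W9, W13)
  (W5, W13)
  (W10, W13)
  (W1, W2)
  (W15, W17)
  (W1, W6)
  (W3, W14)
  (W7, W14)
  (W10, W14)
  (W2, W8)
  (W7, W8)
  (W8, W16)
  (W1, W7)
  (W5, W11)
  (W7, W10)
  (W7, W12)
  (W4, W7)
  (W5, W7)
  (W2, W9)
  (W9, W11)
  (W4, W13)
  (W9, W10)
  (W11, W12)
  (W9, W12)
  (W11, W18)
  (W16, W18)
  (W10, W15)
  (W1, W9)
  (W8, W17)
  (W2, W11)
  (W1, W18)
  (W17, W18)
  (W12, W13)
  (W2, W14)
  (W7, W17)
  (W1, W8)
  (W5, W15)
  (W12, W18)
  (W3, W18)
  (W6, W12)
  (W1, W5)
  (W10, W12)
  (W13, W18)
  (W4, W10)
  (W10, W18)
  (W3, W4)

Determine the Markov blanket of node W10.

{W1, W2, W3, W4, W5, W6, W7, W9, W11, W12, W13, W14, W15, W16, W17, W18}

A node's Markov blanket = Pa ∪ Ch ∪ (parents of Ch other than the node itself).
W10's parents: W3, W4, W6, W7, W9.
Ch(W10) = {W12, W13, W14, W15, W18}.
Parents of each child, excluding W10:
  W12: W6, W7, W9, W11
  W13: W4, W5, W9, W12
  W14: W2, W3, W5, W7
  W15: W4, W5
  W18: W1, W3, W11, W12, W13, W16, W17
MB(W10) = {W1, W2, W3, W4, W5, W6, W7, W9, W11, W12, W13, W14, W15, W16, W17, W18}.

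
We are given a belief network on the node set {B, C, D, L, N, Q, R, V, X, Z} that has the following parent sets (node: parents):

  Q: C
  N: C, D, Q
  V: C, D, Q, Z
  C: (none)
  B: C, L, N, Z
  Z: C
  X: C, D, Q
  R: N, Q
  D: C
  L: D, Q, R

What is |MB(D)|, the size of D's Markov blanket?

D has parent C.
D's children: L, N, V, X.
Other parents of D's children:
  V's other parents are C, Q, Z.
  N's other parents are C, Q.
  L also has parents Q, R.
  parents(X) \ {D} = {C, Q}.
MB(D) = {C, L, N, Q, R, V, X, Z}, which has 8 nodes.

8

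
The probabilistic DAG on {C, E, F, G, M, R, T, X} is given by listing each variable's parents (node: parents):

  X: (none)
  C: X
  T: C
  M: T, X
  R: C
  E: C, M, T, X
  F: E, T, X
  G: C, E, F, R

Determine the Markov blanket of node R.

{C, E, F, G}

Recall MB(v) = parents ∪ children ∪ spouses, where spouses are the other parents of v's children.
R has child G.
R's parents: C.
For each child, the remaining parents (spouses of R):
  G's other parents are C, E, F.
MB(R) = {C, E, F, G}.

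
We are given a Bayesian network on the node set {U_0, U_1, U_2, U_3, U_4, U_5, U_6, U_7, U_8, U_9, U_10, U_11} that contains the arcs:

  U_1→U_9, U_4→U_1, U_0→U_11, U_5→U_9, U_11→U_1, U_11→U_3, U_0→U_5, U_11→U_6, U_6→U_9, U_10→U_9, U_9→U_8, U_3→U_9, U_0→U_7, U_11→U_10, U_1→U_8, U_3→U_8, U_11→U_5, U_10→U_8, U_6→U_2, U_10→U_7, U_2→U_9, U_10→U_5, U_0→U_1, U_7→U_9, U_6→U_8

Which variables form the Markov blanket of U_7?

{U_0, U_1, U_2, U_3, U_5, U_6, U_9, U_10}

Recall MB(v) = parents ∪ children ∪ spouses, where spouses are the other parents of v's children.
Children of U_7: U_9.
Pa(U_7) = {U_0, U_10}.
Co-parents of U_7 (other parents of its children):
  U_9's other parents are U_1, U_2, U_3, U_5, U_6, U_10.
Taking the union gives {U_0, U_1, U_2, U_3, U_5, U_6, U_9, U_10}.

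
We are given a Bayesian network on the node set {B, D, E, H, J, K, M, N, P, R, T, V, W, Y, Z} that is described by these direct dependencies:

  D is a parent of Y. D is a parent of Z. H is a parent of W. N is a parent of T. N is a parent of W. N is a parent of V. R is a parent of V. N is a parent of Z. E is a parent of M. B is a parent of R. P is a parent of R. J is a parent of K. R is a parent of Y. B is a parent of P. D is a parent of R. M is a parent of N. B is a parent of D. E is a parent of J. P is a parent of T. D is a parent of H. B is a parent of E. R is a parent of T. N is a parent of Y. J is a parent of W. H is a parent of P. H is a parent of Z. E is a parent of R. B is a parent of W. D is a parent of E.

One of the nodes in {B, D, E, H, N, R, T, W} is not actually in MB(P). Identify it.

P has parents B, H.
P's children: R, T.
Co-parents of P (other parents of its children):
  R: B, D, E
  T: N, R
MB(P) = {B, D, E, H, N, R, T}.
W is neither a parent, child, nor co-parent of P, so it does not belong.

W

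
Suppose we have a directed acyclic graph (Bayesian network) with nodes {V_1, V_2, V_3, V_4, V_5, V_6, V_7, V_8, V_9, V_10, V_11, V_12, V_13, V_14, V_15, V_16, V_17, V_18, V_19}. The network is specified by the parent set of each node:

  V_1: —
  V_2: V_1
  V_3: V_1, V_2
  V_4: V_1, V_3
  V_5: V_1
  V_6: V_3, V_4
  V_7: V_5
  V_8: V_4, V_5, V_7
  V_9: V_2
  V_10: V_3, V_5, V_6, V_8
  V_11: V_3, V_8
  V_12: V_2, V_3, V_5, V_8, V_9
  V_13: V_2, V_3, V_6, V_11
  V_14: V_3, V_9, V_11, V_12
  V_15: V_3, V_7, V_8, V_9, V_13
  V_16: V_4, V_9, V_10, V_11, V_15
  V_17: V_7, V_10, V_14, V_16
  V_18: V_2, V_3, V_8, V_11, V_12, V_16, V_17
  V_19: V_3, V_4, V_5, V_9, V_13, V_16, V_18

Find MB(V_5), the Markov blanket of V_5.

{V_1, V_2, V_3, V_4, V_6, V_7, V_8, V_9, V_10, V_12, V_13, V_16, V_18, V_19}

Ch(V_5) = {V_7, V_8, V_10, V_12, V_19}.
Parents of V_5: V_1.
Parents of each child, excluding V_5:
  V_7: —
  V_8: V_4, V_7
  V_10: V_3, V_6, V_8
  V_12: V_2, V_3, V_8, V_9
  V_19: V_3, V_4, V_9, V_13, V_16, V_18
So the Markov blanket of V_5 is {V_1, V_2, V_3, V_4, V_6, V_7, V_8, V_9, V_10, V_12, V_13, V_16, V_18, V_19}.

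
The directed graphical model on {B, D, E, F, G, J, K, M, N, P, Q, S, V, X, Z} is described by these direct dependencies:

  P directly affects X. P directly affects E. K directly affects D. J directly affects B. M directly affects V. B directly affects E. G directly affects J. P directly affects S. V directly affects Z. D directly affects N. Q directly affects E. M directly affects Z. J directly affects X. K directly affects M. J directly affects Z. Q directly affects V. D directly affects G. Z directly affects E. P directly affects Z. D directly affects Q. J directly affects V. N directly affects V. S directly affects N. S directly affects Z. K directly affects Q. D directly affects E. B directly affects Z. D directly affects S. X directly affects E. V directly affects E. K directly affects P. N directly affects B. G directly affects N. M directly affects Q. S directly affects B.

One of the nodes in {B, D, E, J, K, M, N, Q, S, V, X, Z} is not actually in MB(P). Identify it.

N

A node's Markov blanket = Pa ∪ Ch ∪ (parents of Ch other than the node itself).
Children of P: E, S, X, Z.
P's parents: K.
Other parents of P's children:
  parents(S) \ {P} = {D}.
  parents(X) \ {P} = {J}.
  Z's other parents are B, J, M, S, V.
  E's other parents are B, D, Q, V, X, Z.
MB(P) = {B, D, E, J, K, M, Q, S, V, X, Z}.
N is neither a parent, child, nor co-parent of P, so it does not belong.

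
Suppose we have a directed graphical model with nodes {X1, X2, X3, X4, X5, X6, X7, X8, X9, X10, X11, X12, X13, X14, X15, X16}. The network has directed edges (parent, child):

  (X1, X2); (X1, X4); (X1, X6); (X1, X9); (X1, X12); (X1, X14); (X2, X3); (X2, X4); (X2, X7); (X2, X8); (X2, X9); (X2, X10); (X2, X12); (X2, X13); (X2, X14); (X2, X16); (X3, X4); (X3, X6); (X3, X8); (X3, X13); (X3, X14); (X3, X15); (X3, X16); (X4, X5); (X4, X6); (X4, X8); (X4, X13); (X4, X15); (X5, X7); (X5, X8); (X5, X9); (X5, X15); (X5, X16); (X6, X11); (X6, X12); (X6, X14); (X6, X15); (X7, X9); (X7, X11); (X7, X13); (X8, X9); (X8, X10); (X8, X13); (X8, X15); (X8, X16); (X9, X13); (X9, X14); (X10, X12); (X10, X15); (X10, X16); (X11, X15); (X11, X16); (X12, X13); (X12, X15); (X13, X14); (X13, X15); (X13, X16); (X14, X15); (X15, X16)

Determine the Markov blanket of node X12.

By definition, MB(X12) is built from X12's parents, X12's children, and the co-parents of X12.
X12's parents: X1, X2, X6, X10.
Children of X12: X13, X15.
Other parents of X12's children:
  parents(X13) \ {X12} = {X2, X3, X4, X7, X8, X9}.
  X15 also has parents X3, X4, X5, X6, X8, X10, X11, X13, X14.
Taking the union gives {X1, X2, X3, X4, X5, X6, X7, X8, X9, X10, X11, X13, X14, X15}.

{X1, X2, X3, X4, X5, X6, X7, X8, X9, X10, X11, X13, X14, X15}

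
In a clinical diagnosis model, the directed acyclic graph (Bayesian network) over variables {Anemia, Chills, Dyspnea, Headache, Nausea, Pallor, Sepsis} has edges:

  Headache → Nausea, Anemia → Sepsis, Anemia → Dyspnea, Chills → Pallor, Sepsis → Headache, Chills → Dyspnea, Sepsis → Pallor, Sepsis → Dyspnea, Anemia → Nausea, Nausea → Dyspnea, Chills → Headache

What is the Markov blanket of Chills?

{Anemia, Dyspnea, Headache, Nausea, Pallor, Sepsis}

A node's Markov blanket = Pa ∪ Ch ∪ (parents of Ch other than the node itself).
Chills has no parents.
Children of Chills: Dyspnea, Headache, Pallor.
Parents of each child, excluding Chills:
  Headache: Sepsis
  Pallor: Sepsis
  Dyspnea: Anemia, Nausea, Sepsis
MB(Chills) = {Anemia, Dyspnea, Headache, Nausea, Pallor, Sepsis}.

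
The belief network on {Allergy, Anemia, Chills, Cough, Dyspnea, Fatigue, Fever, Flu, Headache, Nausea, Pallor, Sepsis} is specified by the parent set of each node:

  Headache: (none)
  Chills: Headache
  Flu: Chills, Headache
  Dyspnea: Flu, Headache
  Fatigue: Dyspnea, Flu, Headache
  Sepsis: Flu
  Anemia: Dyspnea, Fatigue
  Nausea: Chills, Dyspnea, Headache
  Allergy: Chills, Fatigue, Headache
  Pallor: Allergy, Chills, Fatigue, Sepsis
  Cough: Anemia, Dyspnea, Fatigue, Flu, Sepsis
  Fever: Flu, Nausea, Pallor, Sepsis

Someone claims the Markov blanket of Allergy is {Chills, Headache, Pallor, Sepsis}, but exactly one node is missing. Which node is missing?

A node's Markov blanket = Pa ∪ Ch ∪ (parents of Ch other than the node itself).
Allergy has child Pallor.
Parents of Allergy: Chills, Fatigue, Headache.
Other parents of Allergy's children:
  parents(Pallor) \ {Allergy} = {Chills, Fatigue, Sepsis}.
MB(Allergy) = {Chills, Fatigue, Headache, Pallor, Sepsis}.
Comparing with the claimed set, Fatigue is missing.

Fatigue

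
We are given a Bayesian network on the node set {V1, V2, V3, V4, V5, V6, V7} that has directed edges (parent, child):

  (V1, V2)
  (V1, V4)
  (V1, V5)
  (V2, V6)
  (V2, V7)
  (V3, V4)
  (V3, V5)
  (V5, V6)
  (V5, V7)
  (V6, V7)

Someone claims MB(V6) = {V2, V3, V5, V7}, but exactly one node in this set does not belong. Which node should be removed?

V3

V6's parents: V2, V5.
V6 has child V7.
Other parents of V6's children:
  V7: V2, V5
MB(V6) = {V2, V5, V7}.
V3 is neither a parent, child, nor co-parent of V6, so it does not belong.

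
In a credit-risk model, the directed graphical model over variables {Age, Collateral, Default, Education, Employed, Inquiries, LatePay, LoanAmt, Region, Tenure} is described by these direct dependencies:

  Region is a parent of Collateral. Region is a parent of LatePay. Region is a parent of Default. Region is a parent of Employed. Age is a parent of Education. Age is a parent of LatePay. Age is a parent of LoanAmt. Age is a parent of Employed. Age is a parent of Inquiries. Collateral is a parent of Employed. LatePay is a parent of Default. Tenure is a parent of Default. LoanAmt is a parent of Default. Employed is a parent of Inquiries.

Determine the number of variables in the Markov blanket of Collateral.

3

By definition, MB(Collateral) is built from Collateral's parents, Collateral's children, and the co-parents of Collateral.
Children of Collateral: Employed.
Collateral's parents: Region.
Co-parents of Collateral (other parents of its children):
  Employed: Age, Region
MB(Collateral) = {Age, Employed, Region}, which has 3 nodes.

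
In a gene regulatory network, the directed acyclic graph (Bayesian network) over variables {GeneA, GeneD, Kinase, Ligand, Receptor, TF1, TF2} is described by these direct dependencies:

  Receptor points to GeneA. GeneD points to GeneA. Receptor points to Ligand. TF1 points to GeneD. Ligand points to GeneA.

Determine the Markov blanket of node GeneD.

{GeneA, Ligand, Receptor, TF1}

Parents of GeneD: TF1.
GeneD's children: GeneA.
Parents of each child, excluding GeneD:
  GeneA: Ligand, Receptor
Taking the union gives {GeneA, Ligand, Receptor, TF1}.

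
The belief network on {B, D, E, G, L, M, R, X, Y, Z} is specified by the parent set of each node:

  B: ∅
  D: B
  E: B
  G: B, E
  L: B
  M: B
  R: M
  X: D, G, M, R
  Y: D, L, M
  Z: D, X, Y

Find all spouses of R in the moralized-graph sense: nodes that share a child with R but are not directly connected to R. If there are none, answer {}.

Children of R: X.
  X's other parents are D, G, M.
Excluding nodes already adjacent to R (M, X), the co-parent-only contribution is {D, G}.

{D, G}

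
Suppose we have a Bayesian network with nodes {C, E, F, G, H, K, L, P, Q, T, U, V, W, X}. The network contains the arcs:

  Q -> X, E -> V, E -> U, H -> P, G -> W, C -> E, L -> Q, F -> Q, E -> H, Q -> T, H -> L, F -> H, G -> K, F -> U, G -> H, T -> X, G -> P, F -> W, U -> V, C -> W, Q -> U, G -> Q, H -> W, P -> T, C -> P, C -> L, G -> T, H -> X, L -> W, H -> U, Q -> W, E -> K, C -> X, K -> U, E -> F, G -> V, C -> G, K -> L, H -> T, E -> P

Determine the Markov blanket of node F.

{C, E, G, H, K, L, Q, U, W}

The Markov blanket of a node is its parents, its children, and the other parents of its children.
Pa(F) = {E}.
Ch(F) = {H, Q, U, W}.
For each child, the remaining parents (spouses of F):
  H also has parents E, G.
  Q also has parents G, L.
  parents(U) \ {F} = {E, H, K, Q}.
  parents(W) \ {F} = {C, G, H, L, Q}.
So the Markov blanket of F is {C, E, G, H, K, L, Q, U, W}.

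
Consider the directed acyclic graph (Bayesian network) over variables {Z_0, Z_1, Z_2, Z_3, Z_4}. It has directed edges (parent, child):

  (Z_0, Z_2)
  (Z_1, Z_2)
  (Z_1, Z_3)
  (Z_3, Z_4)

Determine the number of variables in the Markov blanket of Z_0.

Parents of Z_0: none.
Z_0's children: Z_2.
Other parents of Z_0's children:
  Z_2 also has parent Z_1.
MB(Z_0) = {Z_1, Z_2}, which has 2 nodes.

2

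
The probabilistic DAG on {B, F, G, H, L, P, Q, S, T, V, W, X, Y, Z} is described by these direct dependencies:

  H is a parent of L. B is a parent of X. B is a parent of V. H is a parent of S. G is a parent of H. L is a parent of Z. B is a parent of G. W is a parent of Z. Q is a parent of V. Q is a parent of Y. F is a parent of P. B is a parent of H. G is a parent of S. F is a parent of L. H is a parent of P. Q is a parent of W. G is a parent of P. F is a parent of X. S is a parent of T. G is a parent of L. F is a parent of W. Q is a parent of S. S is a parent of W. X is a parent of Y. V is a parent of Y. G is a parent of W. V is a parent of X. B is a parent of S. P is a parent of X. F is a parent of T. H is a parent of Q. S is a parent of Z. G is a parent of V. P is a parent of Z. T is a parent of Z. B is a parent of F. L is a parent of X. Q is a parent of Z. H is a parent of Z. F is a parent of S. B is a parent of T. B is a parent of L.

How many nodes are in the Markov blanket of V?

A node's Markov blanket = Pa ∪ Ch ∪ (parents of Ch other than the node itself).
V's parents: B, G, Q.
Ch(V) = {X, Y}.
Other parents of V's children:
  X also has parents B, F, L, P.
  Y also has parents Q, X.
MB(V) = {B, F, G, L, P, Q, X, Y}, which has 8 nodes.

8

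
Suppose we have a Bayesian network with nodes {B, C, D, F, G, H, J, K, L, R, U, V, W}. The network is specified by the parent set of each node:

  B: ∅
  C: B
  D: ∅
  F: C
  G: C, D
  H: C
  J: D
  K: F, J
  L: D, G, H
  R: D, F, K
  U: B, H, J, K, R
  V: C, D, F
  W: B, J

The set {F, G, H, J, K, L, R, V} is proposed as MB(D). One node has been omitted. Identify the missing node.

By definition, MB(D) is built from D's parents, D's children, and the co-parents of D.
Parents of D: none.
Ch(D) = {G, J, L, R, V}.
Co-parents of D (other parents of its children):
  G: C
  J: —
  L: G, H
  R: F, K
  V: C, F
MB(D) = {C, F, G, H, J, K, L, R, V}.
Comparing with the claimed set, C is missing.

C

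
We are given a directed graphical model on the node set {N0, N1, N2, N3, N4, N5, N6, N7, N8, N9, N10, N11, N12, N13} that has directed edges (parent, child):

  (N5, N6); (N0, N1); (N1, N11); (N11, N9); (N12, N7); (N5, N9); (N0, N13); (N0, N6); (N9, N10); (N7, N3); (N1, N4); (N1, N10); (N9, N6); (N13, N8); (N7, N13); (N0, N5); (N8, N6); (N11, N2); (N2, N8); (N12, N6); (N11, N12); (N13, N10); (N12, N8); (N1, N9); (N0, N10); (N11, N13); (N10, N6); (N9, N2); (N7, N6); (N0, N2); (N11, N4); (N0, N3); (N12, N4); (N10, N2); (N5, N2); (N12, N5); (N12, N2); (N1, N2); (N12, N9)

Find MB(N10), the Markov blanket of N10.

By definition, MB(N10) is built from N10's parents, N10's children, and the co-parents of N10.
Parents of N10: N0, N1, N9, N13.
N10 has children N2, N6.
For each child, the remaining parents (spouses of N10):
  N2: N0, N1, N5, N9, N11, N12
  N6: N0, N5, N7, N8, N9, N12
So the Markov blanket of N10 is {N0, N1, N2, N5, N6, N7, N8, N9, N11, N12, N13}.

{N0, N1, N2, N5, N6, N7, N8, N9, N11, N12, N13}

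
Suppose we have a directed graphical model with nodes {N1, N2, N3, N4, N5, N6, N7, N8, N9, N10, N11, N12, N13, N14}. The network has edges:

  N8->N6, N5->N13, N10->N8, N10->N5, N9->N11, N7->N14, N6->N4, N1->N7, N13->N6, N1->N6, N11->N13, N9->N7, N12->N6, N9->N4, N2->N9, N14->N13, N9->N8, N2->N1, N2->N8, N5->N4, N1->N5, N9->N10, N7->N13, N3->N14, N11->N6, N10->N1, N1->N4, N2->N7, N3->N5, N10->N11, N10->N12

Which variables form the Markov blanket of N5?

{N1, N3, N4, N6, N7, N9, N10, N11, N13, N14}

Parents of N5: N1, N3, N10.
N5 has children N4, N13.
Other parents of N5's children:
  parents(N13) \ {N5} = {N7, N11, N14}.
  N4's other parents are N1, N6, N9.
MB(N5) = {N1, N3, N4, N6, N7, N9, N10, N11, N13, N14}.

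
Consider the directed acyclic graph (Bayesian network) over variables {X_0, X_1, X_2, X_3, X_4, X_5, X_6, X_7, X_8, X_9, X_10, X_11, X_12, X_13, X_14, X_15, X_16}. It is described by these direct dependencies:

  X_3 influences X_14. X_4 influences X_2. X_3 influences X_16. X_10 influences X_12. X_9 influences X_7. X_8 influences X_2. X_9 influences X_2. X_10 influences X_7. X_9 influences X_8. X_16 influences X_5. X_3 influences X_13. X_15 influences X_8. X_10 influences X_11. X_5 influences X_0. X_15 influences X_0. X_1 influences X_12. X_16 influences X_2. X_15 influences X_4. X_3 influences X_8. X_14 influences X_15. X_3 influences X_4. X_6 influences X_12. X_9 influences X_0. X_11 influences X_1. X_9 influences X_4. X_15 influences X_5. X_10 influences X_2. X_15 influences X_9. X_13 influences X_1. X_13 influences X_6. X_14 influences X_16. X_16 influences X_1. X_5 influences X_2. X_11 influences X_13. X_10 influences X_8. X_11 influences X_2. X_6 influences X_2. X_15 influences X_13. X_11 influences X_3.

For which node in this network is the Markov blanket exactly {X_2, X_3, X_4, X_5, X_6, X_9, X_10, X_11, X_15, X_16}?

The target node must have every member of {X_2, X_3, X_4, X_5, X_6, X_9, X_10, X_11, X_15, X_16} as a parent, child, or co-parent, and no others.
Parents of X_8: X_3, X_9, X_10, X_15; children: X_2; co-parents: X_4, X_5, X_6, X_9, X_10, X_11, X_16.
These exactly cover the given set, so the node is X_8.

X_8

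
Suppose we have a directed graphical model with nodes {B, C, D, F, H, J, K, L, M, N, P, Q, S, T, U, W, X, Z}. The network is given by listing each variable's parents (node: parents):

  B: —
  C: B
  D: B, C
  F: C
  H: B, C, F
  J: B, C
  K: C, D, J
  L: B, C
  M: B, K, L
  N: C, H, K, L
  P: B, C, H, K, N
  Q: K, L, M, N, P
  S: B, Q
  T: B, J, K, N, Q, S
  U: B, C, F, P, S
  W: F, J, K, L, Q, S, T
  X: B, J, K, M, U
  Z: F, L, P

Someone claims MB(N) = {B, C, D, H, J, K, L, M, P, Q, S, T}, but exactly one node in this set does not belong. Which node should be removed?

D

N has parents C, H, K, L.
Ch(N) = {P, Q, T}.
Co-parents of N (other parents of its children):
  P's other parents are B, C, H, K.
  parents(Q) \ {N} = {K, L, M, P}.
  parents(T) \ {N} = {B, J, K, Q, S}.
MB(N) = {B, C, H, J, K, L, M, P, Q, S, T}.
D is neither a parent, child, nor co-parent of N, so it does not belong.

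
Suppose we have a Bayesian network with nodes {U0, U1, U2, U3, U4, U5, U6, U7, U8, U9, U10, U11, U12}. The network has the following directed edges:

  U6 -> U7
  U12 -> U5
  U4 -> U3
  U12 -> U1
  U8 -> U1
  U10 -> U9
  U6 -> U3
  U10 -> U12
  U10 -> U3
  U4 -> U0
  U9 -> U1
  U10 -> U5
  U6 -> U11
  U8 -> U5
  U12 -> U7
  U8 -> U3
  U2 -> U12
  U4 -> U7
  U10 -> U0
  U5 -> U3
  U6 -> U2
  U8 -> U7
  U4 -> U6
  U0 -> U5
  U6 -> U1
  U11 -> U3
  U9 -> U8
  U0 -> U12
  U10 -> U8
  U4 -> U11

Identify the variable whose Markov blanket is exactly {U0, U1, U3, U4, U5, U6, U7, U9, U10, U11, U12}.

The target node must have every member of {U0, U1, U3, U4, U5, U6, U7, U9, U10, U11, U12} as a parent, child, or co-parent, and no others.
Parents of U8: U9, U10; children: U1, U3, U5, U7; co-parents: U0, U4, U5, U6, U9, U10, U11, U12.
These exactly cover the given set, so the node is U8.

U8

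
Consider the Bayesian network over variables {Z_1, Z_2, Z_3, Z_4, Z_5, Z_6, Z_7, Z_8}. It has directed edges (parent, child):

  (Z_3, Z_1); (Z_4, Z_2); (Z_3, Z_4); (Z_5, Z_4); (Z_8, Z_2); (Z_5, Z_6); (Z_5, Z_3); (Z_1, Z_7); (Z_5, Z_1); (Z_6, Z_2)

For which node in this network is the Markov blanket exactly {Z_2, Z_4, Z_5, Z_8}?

Z_6

The target node must have every member of {Z_2, Z_4, Z_5, Z_8} as a parent, child, or co-parent, and no others.
Parents of Z_6: Z_5; children: Z_2; co-parents: Z_4, Z_8.
These exactly cover the given set, so the node is Z_6.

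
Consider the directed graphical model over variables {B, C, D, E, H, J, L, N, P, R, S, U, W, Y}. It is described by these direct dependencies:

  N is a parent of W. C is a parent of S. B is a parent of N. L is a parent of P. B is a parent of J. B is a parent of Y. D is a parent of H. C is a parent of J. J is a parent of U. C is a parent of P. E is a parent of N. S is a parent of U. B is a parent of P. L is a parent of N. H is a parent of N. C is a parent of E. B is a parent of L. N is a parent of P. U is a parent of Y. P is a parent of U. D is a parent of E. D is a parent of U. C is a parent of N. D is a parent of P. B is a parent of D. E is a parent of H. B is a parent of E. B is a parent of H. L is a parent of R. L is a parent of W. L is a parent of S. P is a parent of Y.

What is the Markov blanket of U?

By definition, MB(U) is built from U's parents, U's children, and the co-parents of U.
Parents of U: D, J, P, S.
U's children: Y.
For each child, the remaining parents (spouses of U):
  parents(Y) \ {U} = {B, P}.
Union: {D, J, P, S} ∪ {Y} ∪ {B, P} = {B, D, J, P, S, Y}.

{B, D, J, P, S, Y}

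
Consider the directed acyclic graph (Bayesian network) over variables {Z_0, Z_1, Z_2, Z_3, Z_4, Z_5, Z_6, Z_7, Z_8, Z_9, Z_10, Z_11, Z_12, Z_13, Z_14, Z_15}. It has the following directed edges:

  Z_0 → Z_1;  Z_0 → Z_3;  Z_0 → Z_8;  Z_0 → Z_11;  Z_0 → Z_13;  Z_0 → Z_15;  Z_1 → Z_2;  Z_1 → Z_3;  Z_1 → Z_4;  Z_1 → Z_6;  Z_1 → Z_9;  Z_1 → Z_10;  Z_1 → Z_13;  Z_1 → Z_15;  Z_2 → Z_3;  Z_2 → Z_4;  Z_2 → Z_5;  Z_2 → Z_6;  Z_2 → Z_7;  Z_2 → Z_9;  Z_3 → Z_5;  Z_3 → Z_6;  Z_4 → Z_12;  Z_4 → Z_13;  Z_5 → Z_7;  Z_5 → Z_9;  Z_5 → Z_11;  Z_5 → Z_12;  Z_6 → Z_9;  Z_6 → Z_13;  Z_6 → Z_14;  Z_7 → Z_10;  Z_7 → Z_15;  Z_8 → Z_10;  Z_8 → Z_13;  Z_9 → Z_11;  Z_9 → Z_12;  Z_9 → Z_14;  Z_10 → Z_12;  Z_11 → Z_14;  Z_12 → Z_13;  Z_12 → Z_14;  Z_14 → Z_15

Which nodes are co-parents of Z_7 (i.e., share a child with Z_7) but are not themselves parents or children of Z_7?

{Z_0, Z_1, Z_8, Z_14}

Children of Z_7: Z_10, Z_15.
  Z_10: Z_1, Z_8
  Z_15: Z_0, Z_1, Z_14
Excluding nodes already adjacent to Z_7 (Z_2, Z_5, Z_10, Z_15), the co-parent-only contribution is {Z_0, Z_1, Z_8, Z_14}.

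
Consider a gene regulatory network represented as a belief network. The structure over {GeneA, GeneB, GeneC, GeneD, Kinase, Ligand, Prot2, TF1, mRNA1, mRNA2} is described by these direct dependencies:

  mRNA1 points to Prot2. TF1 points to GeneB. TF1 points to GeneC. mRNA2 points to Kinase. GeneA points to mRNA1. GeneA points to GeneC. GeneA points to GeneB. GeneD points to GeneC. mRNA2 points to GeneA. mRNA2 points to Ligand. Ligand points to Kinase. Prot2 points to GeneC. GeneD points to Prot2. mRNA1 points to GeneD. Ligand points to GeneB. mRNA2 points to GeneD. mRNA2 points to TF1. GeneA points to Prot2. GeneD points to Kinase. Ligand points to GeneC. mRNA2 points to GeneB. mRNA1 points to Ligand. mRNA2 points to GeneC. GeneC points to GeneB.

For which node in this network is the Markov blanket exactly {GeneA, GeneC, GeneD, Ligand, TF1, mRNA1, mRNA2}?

The target node must have every member of {GeneA, GeneC, GeneD, Ligand, TF1, mRNA1, mRNA2} as a parent, child, or co-parent, and no others.
Parents of Prot2: GeneA, GeneD, mRNA1; children: GeneC; co-parents: GeneA, GeneD, Ligand, TF1, mRNA2.
These exactly cover the given set, so the node is Prot2.

Prot2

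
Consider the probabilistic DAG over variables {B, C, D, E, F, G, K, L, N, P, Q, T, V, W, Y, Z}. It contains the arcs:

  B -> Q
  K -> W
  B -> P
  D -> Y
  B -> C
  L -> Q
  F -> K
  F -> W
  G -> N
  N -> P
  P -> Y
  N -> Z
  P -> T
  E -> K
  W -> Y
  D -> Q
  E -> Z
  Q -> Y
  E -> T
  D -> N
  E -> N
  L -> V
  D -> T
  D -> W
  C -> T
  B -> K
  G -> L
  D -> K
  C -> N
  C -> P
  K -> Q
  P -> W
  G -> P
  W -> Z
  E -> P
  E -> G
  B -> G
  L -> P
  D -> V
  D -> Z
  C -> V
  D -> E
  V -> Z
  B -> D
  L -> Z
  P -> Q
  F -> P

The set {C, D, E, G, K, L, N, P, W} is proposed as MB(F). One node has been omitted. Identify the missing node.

Parents of F: none.
Ch(F) = {K, P, W}.
Co-parents of F (other parents of its children):
  K: B, D, E
  P: B, C, E, G, L, N
  W: D, K, P
MB(F) = {B, C, D, E, G, K, L, N, P, W}.
Comparing with the claimed set, B is missing.

B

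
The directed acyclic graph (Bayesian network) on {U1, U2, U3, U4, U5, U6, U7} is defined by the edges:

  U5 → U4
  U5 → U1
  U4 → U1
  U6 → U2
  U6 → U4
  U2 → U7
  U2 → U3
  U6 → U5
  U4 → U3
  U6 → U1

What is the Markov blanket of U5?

Parents of U5: U6.
Ch(U5) = {U1, U4}.
Parents of each child, excluding U5:
  U4's other parent is U6.
  U1 also has parents U4, U6.
Taking the union gives {U1, U4, U6}.

{U1, U4, U6}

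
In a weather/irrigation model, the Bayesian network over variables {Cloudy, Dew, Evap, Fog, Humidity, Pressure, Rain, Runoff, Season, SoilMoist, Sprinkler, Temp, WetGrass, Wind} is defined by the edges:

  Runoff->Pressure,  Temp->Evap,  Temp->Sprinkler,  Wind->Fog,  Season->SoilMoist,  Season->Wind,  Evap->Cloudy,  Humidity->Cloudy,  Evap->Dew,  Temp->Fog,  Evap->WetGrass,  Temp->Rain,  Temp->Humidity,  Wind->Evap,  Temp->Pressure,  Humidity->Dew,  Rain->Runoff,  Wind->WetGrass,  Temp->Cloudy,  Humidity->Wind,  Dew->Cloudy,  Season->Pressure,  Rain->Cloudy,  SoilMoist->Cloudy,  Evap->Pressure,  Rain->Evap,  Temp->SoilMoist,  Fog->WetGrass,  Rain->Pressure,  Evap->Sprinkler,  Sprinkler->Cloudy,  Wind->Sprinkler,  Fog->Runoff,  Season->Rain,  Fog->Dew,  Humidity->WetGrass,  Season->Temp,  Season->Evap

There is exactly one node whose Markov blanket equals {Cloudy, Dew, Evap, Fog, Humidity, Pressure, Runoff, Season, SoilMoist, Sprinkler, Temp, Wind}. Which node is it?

The target node must have every member of {Cloudy, Dew, Evap, Fog, Humidity, Pressure, Runoff, Season, SoilMoist, Sprinkler, Temp, Wind} as a parent, child, or co-parent, and no others.
Parents of Rain: Season, Temp; children: Cloudy, Evap, Pressure, Runoff; co-parents: Dew, Evap, Fog, Humidity, Runoff, Season, SoilMoist, Sprinkler, Temp, Wind.
These exactly cover the given set, so the node is Rain.

Rain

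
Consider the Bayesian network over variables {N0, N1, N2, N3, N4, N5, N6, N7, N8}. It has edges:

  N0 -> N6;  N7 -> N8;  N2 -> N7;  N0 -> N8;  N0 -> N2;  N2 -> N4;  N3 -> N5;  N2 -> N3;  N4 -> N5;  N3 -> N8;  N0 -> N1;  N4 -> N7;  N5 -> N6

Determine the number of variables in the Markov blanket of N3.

6

The Markov blanket of a node is its parents, its children, and the other parents of its children.
Pa(N3) = {N2}.
Ch(N3) = {N5, N8}.
For each child, the remaining parents (spouses of N3):
  parents(N5) \ {N3} = {N4}.
  N8 also has parents N0, N7.
MB(N3) = {N0, N2, N4, N5, N7, N8}, which has 6 nodes.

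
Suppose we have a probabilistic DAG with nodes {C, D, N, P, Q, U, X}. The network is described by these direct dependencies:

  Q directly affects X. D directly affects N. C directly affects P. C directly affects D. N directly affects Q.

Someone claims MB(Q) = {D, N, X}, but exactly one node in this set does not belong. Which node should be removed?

D

Q's parents: N.
Q's children: X.
Parents of each child, excluding Q:
  X: no additional parents.
MB(Q) = {N, X}.
D is neither a parent, child, nor co-parent of Q, so it does not belong.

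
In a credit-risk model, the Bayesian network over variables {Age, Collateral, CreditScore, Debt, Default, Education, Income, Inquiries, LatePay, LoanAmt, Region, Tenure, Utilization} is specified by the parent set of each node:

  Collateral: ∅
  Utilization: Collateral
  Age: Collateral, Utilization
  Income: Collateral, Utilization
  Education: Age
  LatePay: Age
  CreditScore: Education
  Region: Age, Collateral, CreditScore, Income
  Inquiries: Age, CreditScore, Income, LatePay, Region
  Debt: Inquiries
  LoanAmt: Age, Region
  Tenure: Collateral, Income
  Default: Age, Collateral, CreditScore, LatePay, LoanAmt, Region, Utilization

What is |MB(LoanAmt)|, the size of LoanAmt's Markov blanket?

Recall MB(v) = parents ∪ children ∪ spouses, where spouses are the other parents of v's children.
LoanAmt has child Default.
Pa(LoanAmt) = {Age, Region}.
Co-parents of LoanAmt (other parents of its children):
  Default also has parents Age, Collateral, CreditScore, LatePay, Region, Utilization.
MB(LoanAmt) = {Age, Collateral, CreditScore, Default, LatePay, Region, Utilization}, which has 7 nodes.

7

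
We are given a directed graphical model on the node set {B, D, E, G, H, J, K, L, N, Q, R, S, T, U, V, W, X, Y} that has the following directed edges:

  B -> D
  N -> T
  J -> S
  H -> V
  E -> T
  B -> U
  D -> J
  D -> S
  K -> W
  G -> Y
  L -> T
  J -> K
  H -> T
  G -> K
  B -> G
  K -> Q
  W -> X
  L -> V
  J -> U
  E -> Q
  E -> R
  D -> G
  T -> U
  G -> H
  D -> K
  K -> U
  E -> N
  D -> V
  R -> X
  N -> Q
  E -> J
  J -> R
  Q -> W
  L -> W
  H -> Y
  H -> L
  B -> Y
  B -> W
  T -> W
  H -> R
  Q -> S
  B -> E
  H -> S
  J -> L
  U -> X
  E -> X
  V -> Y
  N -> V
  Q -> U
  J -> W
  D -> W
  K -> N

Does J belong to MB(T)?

J is a co-parent of T: both are parents of U, W.
So J ∈ MB(T).

Yes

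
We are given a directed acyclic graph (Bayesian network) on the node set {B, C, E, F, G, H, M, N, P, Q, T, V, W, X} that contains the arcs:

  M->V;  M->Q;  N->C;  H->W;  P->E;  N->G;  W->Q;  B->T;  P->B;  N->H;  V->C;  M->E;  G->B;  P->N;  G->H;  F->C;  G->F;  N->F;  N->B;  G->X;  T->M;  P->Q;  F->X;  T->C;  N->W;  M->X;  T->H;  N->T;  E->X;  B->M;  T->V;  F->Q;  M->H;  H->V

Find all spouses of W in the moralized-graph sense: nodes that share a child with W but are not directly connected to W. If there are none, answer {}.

Children of W: Q.
  Q: F, M, P
Excluding nodes already adjacent to W (H, N, Q), the co-parent-only contribution is {F, M, P}.

{F, M, P}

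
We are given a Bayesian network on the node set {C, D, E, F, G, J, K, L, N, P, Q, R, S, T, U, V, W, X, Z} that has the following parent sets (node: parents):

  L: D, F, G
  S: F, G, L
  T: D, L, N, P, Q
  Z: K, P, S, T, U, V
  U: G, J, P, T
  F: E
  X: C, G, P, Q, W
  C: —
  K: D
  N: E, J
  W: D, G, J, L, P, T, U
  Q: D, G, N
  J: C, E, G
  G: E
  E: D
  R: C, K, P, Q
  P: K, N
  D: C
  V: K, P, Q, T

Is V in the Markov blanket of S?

V is a co-parent of S: both are parents of Z.
So V ∈ MB(S).

Yes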